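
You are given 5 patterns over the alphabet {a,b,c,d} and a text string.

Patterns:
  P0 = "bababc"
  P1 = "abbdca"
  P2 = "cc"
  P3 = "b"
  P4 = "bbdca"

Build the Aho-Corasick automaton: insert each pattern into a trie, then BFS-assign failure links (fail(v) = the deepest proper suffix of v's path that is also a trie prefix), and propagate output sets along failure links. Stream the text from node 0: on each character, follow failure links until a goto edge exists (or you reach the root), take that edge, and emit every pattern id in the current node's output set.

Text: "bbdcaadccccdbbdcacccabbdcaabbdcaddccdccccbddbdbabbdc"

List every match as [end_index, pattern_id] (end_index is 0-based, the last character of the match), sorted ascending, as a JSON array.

Build:
Trie (insert patterns):
  n0 'ε': a→7 b→1 c→13
  n1 'b': a→2 b→15  [P3 ends]
  n2 'ba': b→3
  n3 'bab': a→4
  n4 'baba': b→5
  n5 'babab': c→6
  n6 'bababc': ·  [P0 ends]
  n7 'a': b→8
  n8 'ab': b→9
  n9 'abb': d→10
  n10 'abbd': c→11
  n11 'abbdc': a→12
  n12 'abbdca': ·  [P1 ends]
  n13 'c': c→14
  n14 'cc': ·  [P2 ends]
  n15 'bb': d→16
  n16 'bbd': c→17
  n17 'bbdc': a→18
  n18 'bbdca': ·  [P4 ends]

BFS fail/out derivation:
  fail(1) 'b': from fail(0)=0 chase 'b': 0 ⇒ 0;  out={3}∪out(0)={3}
  fail(7) 'a': from fail(0)=0 chase 'a': 0 ⇒ 0;  out=∅∪out(0)=∅
  fail(13) 'c': from fail(0)=0 chase 'c': 0 ⇒ 0;  out=∅∪out(0)=∅
  fail(2) 'ba': from fail(1)=0 chase 'a': 0 ⇒ 7;  out=∅∪out(7)=∅
  fail(8) 'ab': from fail(7)=0 chase 'b': 0 ⇒ 1;  out=∅∪out(1)={3}
  fail(14) 'cc': from fail(13)=0 chase 'c': 0 ⇒ 13;  out={2}∪out(13)={2}
  fail(15) 'bb': from fail(1)=0 chase 'b': 0 ⇒ 1;  out=∅∪out(1)={3}
  fail(3) 'bab': from fail(2)=7 chase 'b': 7 ⇒ 8;  out=∅∪out(8)={3}
  fail(9) 'abb': from fail(8)=1 chase 'b': 1 ⇒ 15;  out=∅∪out(15)={3}
  fail(16) 'bbd': from fail(15)=1 chase 'd': 1→0 ⇒ 0;  out=∅∪out(0)=∅
  fail(4) 'baba': from fail(3)=8 chase 'a': 8→1 ⇒ 2;  out=∅∪out(2)=∅
  fail(10) 'abbd': from fail(9)=15 chase 'd': 15 ⇒ 16;  out=∅∪out(16)=∅
  fail(17) 'bbdc': from fail(16)=0 chase 'c': 0 ⇒ 13;  out=∅∪out(13)=∅
  fail(5) 'babab': from fail(4)=2 chase 'b': 2 ⇒ 3;  out=∅∪out(3)={3}
  fail(11) 'abbdc': from fail(10)=16 chase 'c': 16 ⇒ 17;  out=∅∪out(17)=∅
  fail(18) 'bbdca': from fail(17)=13 chase 'a': 13→0 ⇒ 7;  out={4}∪out(7)={4}
  fail(6) 'bababc': from fail(5)=3 chase 'c': 3→8→1→0 ⇒ 13;  out={0}∪out(13)={0}
  fail(12) 'abbdca': from fail(11)=17 chase 'a': 17 ⇒ 18;  out={1}∪out(18)={1,4}

Text stream:
[0] read 'b'  n0⇒n1  emit P3@[0:0]
[1] read 'b'  n1⇒n15  emit P3@[1:1]
[2] read 'd'  n15⇒n16
[3] read 'c'  n16⇒n17
[4] read 'a'  n17⇒n18  emit P4@[0:4]
[5] read 'a'  n18⇒n7 ·f
[6] read 'd'  n7⇒n0 ·f
[7] read 'c'  n0⇒n13
[8] read 'c'  n13⇒n14  emit P2@[7:8]
[9] read 'c'  n14⇒n14 ·f  emit P2@[8:9]
[10] read 'c'  n14⇒n14 ·f  emit P2@[9:10]
[11] read 'd'  n14⇒n0 ·f
[12] read 'b'  n0⇒n1  emit P3@[12:12]
[13] read 'b'  n1⇒n15  emit P3@[13:13]
[14] read 'd'  n15⇒n16
[15] read 'c'  n16⇒n17
[16] read 'a'  n17⇒n18  emit P4@[12:16]
[17] read 'c'  n18⇒n13 ·f
[18] read 'c'  n13⇒n14  emit P2@[17:18]
[19] read 'c'  n14⇒n14 ·f  emit P2@[18:19]
[20] read 'a'  n14⇒n7 ·f
[21] read 'b'  n7⇒n8  emit P3@[21:21]
[22] read 'b'  n8⇒n9  emit P3@[22:22]
[23] read 'd'  n9⇒n10
[24] read 'c'  n10⇒n11
[25] read 'a'  n11⇒n12  emit P1@[20:25],P4@[21:25]
[26] read 'a'  n12⇒n7 ·f
[27] read 'b'  n7⇒n8  emit P3@[27:27]
[28] read 'b'  n8⇒n9  emit P3@[28:28]
[29] read 'd'  n9⇒n10
[30] read 'c'  n10⇒n11
[31] read 'a'  n11⇒n12  emit P1@[26:31],P4@[27:31]
[32] read 'd'  n12⇒n0 ·f
[33] read 'd'  n0⇒n0
[34] read 'c'  n0⇒n13
[35] read 'c'  n13⇒n14  emit P2@[34:35]
[36] read 'd'  n14⇒n0 ·f
[37] read 'c'  n0⇒n13
[38] read 'c'  n13⇒n14  emit P2@[37:38]
[39] read 'c'  n14⇒n14 ·f  emit P2@[38:39]
[40] read 'c'  n14⇒n14 ·f  emit P2@[39:40]
[41] read 'b'  n14⇒n1 ·f  emit P3@[41:41]
[42] read 'd'  n1⇒n0 ·f
[43] read 'd'  n0⇒n0
[44] read 'b'  n0⇒n1  emit P3@[44:44]
[45] read 'd'  n1⇒n0 ·f
[46] read 'b'  n0⇒n1  emit P3@[46:46]
[47] read 'a'  n1⇒n2
[48] read 'b'  n2⇒n3  emit P3@[48:48]
[49] read 'b'  n3⇒n9 ·f  emit P3@[49:49]
[50] read 'd'  n9⇒n10
[51] read 'c'  n10⇒n11

Result: [[0,3],[1,3],[4,4],[8,2],[9,2],[10,2],[12,3],[13,3],[16,4],[18,2],[19,2],[21,3],[22,3],[25,1],[25,4],[27,3],[28,3],[31,1],[31,4],[35,2],[38,2],[39,2],[40,2],[41,3],[44,3],[46,3],[48,3],[49,3]]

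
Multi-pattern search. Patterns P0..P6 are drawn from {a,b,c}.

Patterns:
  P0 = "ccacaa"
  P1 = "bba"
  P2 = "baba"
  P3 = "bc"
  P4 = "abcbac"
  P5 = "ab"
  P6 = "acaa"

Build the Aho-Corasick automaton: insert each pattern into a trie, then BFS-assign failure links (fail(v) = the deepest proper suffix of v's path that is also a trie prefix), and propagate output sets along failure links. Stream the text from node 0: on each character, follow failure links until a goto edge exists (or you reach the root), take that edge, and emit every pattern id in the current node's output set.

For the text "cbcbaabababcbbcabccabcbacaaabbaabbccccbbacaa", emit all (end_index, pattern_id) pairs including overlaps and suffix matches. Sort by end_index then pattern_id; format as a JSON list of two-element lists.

Build automaton:
Trie nodes:
  n0 'ε': a→14 b→7 c→1
  n1 'c': c→2
  n2 'cc': a→3
  n3 'cca': c→4
  n4 'ccac': a→5
  n5 'ccaca': a→6
  n6 'ccacaa': ·  [P0 ends]
  n7 'b': a→10 b→8 c→13
  n8 'bb': a→9
  n9 'bba': ·  [P1 ends]
  n10 'ba': b→11
  n11 'bab': a→12
  n12 'baba': ·  [P2 ends]
  n13 'bc': ·  [P3 ends]
  n14 'a': b→15 c→20
  n15 'ab': c→16  [P5 ends]
  n16 'abc': b→17
  n17 'abcb': a→18
  n18 'abcba': c→19
  n19 'abcbac': ·  [P4 ends]
  n20 'ac': a→21
  n21 'aca': a→22
  n22 'acaa': ·  [P6 ends]

BFS fail/out derivation:
  fail(1) 'c': from fail(0)=0 chase 'c': 0 ⇒ 0;  out=∅∪out(0)=∅
  fail(7) 'b': from fail(0)=0 chase 'b': 0 ⇒ 0;  out=∅∪out(0)=∅
  fail(14) 'a': from fail(0)=0 chase 'a': 0 ⇒ 0;  out=∅∪out(0)=∅
  fail(2) 'cc': from fail(1)=0 chase 'c': 0 ⇒ 1;  out=∅∪out(1)=∅
  fail(8) 'bb': from fail(7)=0 chase 'b': 0 ⇒ 7;  out=∅∪out(7)=∅
  fail(10) 'ba': from fail(7)=0 chase 'a': 0 ⇒ 14;  out=∅∪out(14)=∅
  fail(13) 'bc': from fail(7)=0 chase 'c': 0 ⇒ 1;  out={3}∪out(1)={3}
  fail(15) 'ab': from fail(14)=0 chase 'b': 0 ⇒ 7;  out={5}∪out(7)={5}
  fail(20) 'ac': from fail(14)=0 chase 'c': 0 ⇒ 1;  out=∅∪out(1)=∅
  fail(3) 'cca': from fail(2)=1 chase 'a': 1→0 ⇒ 14;  out=∅∪out(14)=∅
  fail(9) 'bba': from fail(8)=7 chase 'a': 7 ⇒ 10;  out={1}∪out(10)={1}
  fail(11) 'bab': from fail(10)=14 chase 'b': 14 ⇒ 15;  out=∅∪out(15)={5}
  fail(16) 'abc': from fail(15)=7 chase 'c': 7 ⇒ 13;  out=∅∪out(13)={3}
  fail(21) 'aca': from fail(20)=1 chase 'a': 1→0 ⇒ 14;  out=∅∪out(14)=∅
  fail(4) 'ccac': from fail(3)=14 chase 'c': 14 ⇒ 20;  out=∅∪out(20)=∅
  fail(12) 'baba': from fail(11)=15 chase 'a': 15→7 ⇒ 10;  out={2}∪out(10)={2}
  fail(17) 'abcb': from fail(16)=13 chase 'b': 13→1→0 ⇒ 7;  out=∅∪out(7)=∅
  fail(22) 'acaa': from fail(21)=14 chase 'a': 14→0 ⇒ 14;  out={6}∪out(14)={6}
  fail(5) 'ccaca': from fail(4)=20 chase 'a': 20 ⇒ 21;  out=∅∪out(21)=∅
  fail(18) 'abcba': from fail(17)=7 chase 'a': 7 ⇒ 10;  out=∅∪out(10)=∅
  fail(6) 'ccacaa': from fail(5)=21 chase 'a': 21 ⇒ 22;  out={0}∪out(22)={0,6}
  fail(19) 'abcbac': from fail(18)=10 chase 'c': 10→14 ⇒ 20;  out={4}∪out(20)={4}

Scan:
pos 0 'c': at 1
pos 1 'b': at 7 (via fail)
pos 2 'c': at 13  emit P3@[1:2]
pos 3 'b': at 7 (via fail)
pos 4 'a': at 10
pos 5 'a': at 14 (via fail)
pos 6 'b': at 15  emit P5@[5:6]
pos 7 'a': at 10 (via fail)
pos 8 'b': at 11  emit P5@[7:8]
pos 9 'a': at 12  emit P2@[6:9]
pos 10 'b': at 11 (via fail)  emit P5@[9:10]
pos 11 'c': at 16 (via fail)  emit P3@[10:11]
pos 12 'b': at 17
pos 13 'b': at 8 (via fail)
pos 14 'c': at 13 (via fail)  emit P3@[13:14]
pos 15 'a': at 14 (via fail)
pos 16 'b': at 15  emit P5@[15:16]
pos 17 'c': at 16  emit P3@[16:17]
pos 18 'c': at 2 (via fail)
pos 19 'a': at 3
pos 20 'b': at 15 (via fail)  emit P5@[19:20]
pos 21 'c': at 16  emit P3@[20:21]
pos 22 'b': at 17
pos 23 'a': at 18
pos 24 'c': at 19  emit P4@[19:24]
pos 25 'a': at 21 (via fail)
pos 26 'a': at 22  emit P6@[23:26]
pos 27 'a': at 14 (via fail)
pos 28 'b': at 15  emit P5@[27:28]
pos 29 'b': at 8 (via fail)
pos 30 'a': at 9  emit P1@[28:30]
pos 31 'a': at 14 (via fail)
pos 32 'b': at 15  emit P5@[31:32]
pos 33 'b': at 8 (via fail)
pos 34 'c': at 13 (via fail)  emit P3@[33:34]
pos 35 'c': at 2 (via fail)
pos 36 'c': at 2 (via fail)
pos 37 'c': at 2 (via fail)
pos 38 'b': at 7 (via fail)
pos 39 'b': at 8
pos 40 'a': at 9  emit P1@[38:40]
pos 41 'c': at 20 (via fail)
pos 42 'a': at 21
pos 43 'a': at 22  emit P6@[40:43]

All matches (sorted): [[2,3],[6,5],[8,5],[9,2],[10,5],[11,3],[14,3],[16,5],[17,3],[20,5],[21,3],[24,4],[26,6],[28,5],[30,1],[32,5],[34,3],[40,1],[43,6]]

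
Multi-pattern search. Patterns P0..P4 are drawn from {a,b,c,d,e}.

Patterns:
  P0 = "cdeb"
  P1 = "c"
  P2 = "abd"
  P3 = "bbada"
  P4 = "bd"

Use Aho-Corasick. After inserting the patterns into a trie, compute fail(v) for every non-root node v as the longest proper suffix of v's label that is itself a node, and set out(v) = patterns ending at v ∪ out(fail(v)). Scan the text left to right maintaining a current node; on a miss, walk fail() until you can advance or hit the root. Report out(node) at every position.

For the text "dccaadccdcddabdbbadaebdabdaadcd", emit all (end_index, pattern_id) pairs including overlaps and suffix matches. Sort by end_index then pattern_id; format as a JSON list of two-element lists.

Construct AC machine:
Trie (insert patterns):
  n0 'ε': a→5 b→8 c→1
  n1 'c': d→2  ←P1
  n2 'cd': e→3
  n3 'cde': b→4
  n4 'cdeb': ·  ←P0
  n5 'a': b→6
  n6 'ab': d→7
  n7 'abd': ·  ←P2
  n8 'b': b→9 d→13
  n9 'bb': a→10
  n10 'bba': d→11
  n11 'bbad': a→12
  n12 'bbada': ·  ←P3
  n13 'bd': ·  ←P4

Failure links (BFS by depth):
  n1('c'): parent n0 fail=0; on 'c' 0 → fail=0;  out {1}∪∅={1}
  n5('a'): parent n0 fail=0; on 'a' 0 → fail=0;  out ∅∪∅=∅
  n8('b'): parent n0 fail=0; on 'b' 0 → fail=0;  out ∅∪∅=∅
  n2('cd'): parent n1 fail=0; on 'd' 0 → fail=0;  out ∅∪∅=∅
  n6('ab'): parent n5 fail=0; on 'b' 0 → fail=8;  out ∅∪∅=∅
  n9('bb'): parent n8 fail=0; on 'b' 0 → fail=8;  out ∅∪∅=∅
  n13('bd'): parent n8 fail=0; on 'd' 0 → fail=0;  out {4}∪∅={4}
  n3('cde'): parent n2 fail=0; on 'e' 0 → fail=0;  out ∅∪∅=∅
  n7('abd'): parent n6 fail=8; on 'd' 8 → fail=13;  out {2}∪{4}={2,4}
  n10('bba'): parent n9 fail=8; on 'a' 8→0 → fail=5;  out ∅∪∅=∅
  n4('cdeb'): parent n3 fail=0; on 'b' 0 → fail=8;  out {0}∪∅={0}
  n11('bbad'): parent n10 fail=5; on 'd' 5→0 → fail=0;  out ∅∪∅=∅
  n12('bbada'): parent n11 fail=0; on 'a' 0 → fail=5;  out {3}∪∅={3}

Scan:
[0] read 'd'  n0⇒n0
[1] read 'c'  n0⇒n1  emit P1@[1:1]
[2] read 'c'  n1⇒n1 (via fail)  emit P1@[2:2]
[3] read 'a'  n1⇒n5 (via fail)
[4] read 'a'  n5⇒n5 (via fail)
[5] read 'd'  n5⇒n0 (via fail)
[6] read 'c'  n0⇒n1  emit P1@[6:6]
[7] read 'c'  n1⇒n1 (via fail)  emit P1@[7:7]
[8] read 'd'  n1⇒n2
[9] read 'c'  n2⇒n1 (via fail)  emit P1@[9:9]
[10] read 'd'  n1⇒n2
[11] read 'd'  n2⇒n0 (via fail)
[12] read 'a'  n0⇒n5
[13] read 'b'  n5⇒n6
[14] read 'd'  n6⇒n7  emit P2@[12:14],P4@[13:14]
[15] read 'b'  n7⇒n8 (via fail)
[16] read 'b'  n8⇒n9
[17] read 'a'  n9⇒n10
[18] read 'd'  n10⇒n11
[19] read 'a'  n11⇒n12  emit P3@[15:19]
[20] read 'e'  n12⇒n0 (via fail)
[21] read 'b'  n0⇒n8
[22] read 'd'  n8⇒n13  emit P4@[21:22]
[23] read 'a'  n13⇒n5 (via fail)
[24] read 'b'  n5⇒n6
[25] read 'd'  n6⇒n7  emit P2@[23:25],P4@[24:25]
[26] read 'a'  n7⇒n5 (via fail)
[27] read 'a'  n5⇒n5 (via fail)
[28] read 'd'  n5⇒n0 (via fail)
[29] read 'c'  n0⇒n1  emit P1@[29:29]
[30] read 'd'  n1⇒n2

All matches (sorted): [[1,1],[2,1],[6,1],[7,1],[9,1],[14,2],[14,4],[19,3],[22,4],[25,2],[25,4],[29,1]]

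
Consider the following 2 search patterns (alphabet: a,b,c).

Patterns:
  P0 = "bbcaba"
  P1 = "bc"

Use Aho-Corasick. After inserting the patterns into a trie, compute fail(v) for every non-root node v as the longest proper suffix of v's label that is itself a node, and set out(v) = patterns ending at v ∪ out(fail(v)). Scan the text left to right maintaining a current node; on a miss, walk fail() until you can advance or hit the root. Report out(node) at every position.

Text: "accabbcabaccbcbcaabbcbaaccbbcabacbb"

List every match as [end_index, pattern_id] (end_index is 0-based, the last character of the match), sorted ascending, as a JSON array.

Construct AC machine:
Trie (insert patterns):
  0='ε' goto b→1
  1='b' goto b→2 c→7
  2='bb' goto c→3
  3='bbc' goto a→4
  4='bbca' goto b→5
  5='bbcab' goto a→6
  6='bbcaba' goto ·  ←P0
  7='bc' goto ·  ←P1

BFS fail/out derivation:
  fail(1) 'b': from fail(0)=0 chase 'b': 0 ⇒ 0;  out=∅∪out(0)=∅
  fail(2) 'bb': from fail(1)=0 chase 'b': 0 ⇒ 1;  out=∅∪out(1)=∅
  fail(7) 'bc': from fail(1)=0 chase 'c': 0 ⇒ 0;  out={1}∪out(0)={1}
  fail(3) 'bbc': from fail(2)=1 chase 'c': 1 ⇒ 7;  out=∅∪out(7)={1}
  fail(4) 'bbca': from fail(3)=7 chase 'a': 7→0 ⇒ 0;  out=∅∪out(0)=∅
  fail(5) 'bbcab': from fail(4)=0 chase 'b': 0 ⇒ 1;  out=∅∪out(1)=∅
  fail(6) 'bbcaba': from fail(5)=1 chase 'a': 1→0 ⇒ 0;  out={0}∪out(0)={0}

Text stream:
[0] read 'a'  n0⇒n0
[1] read 'c'  n0⇒n0
[2] read 'c'  n0⇒n0
[3] read 'a'  n0⇒n0
[4] read 'b'  n0⇒n1
[5] read 'b'  n1⇒n2
[6] read 'c'  n2⇒n3  → match P1@[5:6]
[7] read 'a'  n3⇒n4
[8] read 'b'  n4⇒n5
[9] read 'a'  n5⇒n6  → match P0@[4:9]
[10] read 'c'  n6⇒n0 ·f
[11] read 'c'  n0⇒n0
[12] read 'b'  n0⇒n1
[13] read 'c'  n1⇒n7  → match P1@[12:13]
[14] read 'b'  n7⇒n1 ·f
[15] read 'c'  n1⇒n7  → match P1@[14:15]
[16] read 'a'  n7⇒n0 ·f
[17] read 'a'  n0⇒n0
[18] read 'b'  n0⇒n1
[19] read 'b'  n1⇒n2
[20] read 'c'  n2⇒n3  → match P1@[19:20]
[21] read 'b'  n3⇒n1 ·f
[22] read 'a'  n1⇒n0 ·f
[23] read 'a'  n0⇒n0
[24] read 'c'  n0⇒n0
[25] read 'c'  n0⇒n0
[26] read 'b'  n0⇒n1
[27] read 'b'  n1⇒n2
[28] read 'c'  n2⇒n3  → match P1@[27:28]
[29] read 'a'  n3⇒n4
[30] read 'b'  n4⇒n5
[31] read 'a'  n5⇒n6  → match P0@[26:31]
[32] read 'c'  n6⇒n0 ·f
[33] read 'b'  n0⇒n1
[34] read 'b'  n1⇒n2

Result: [[6,1],[9,0],[13,1],[15,1],[20,1],[28,1],[31,0]]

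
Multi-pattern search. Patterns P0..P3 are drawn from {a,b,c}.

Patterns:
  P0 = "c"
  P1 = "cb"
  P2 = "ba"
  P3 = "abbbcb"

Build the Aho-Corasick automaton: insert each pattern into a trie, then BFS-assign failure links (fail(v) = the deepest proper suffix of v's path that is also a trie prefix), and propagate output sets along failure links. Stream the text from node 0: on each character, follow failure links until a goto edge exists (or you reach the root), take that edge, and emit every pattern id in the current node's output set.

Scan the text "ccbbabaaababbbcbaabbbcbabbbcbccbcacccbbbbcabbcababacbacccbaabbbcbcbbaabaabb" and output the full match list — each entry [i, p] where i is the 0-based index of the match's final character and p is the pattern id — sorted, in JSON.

Build:
Trie (insert patterns):
  n0 'ε': a→5 b→3 c→1
  n1 'c': b→2  ←P0
  n2 'cb': ·  ←P1
  n3 'b': a→4
  n4 'ba': ·  ←P2
  n5 'a': b→6
  n6 'ab': b→7
  n7 'abb': b→8
  n8 'abbb': c→9
  n9 'abbbc': b→10
  n10 'abbbcb': ·  ←P3

Failure links (BFS by depth):
  n1('c'): parent n0 fail=0; on 'c' 0 → fail=0;  out {0}∪∅={0}
  n3('b'): parent n0 fail=0; on 'b' 0 → fail=0;  out ∅∪∅=∅
  n5('a'): parent n0 fail=0; on 'a' 0 → fail=0;  out ∅∪∅=∅
  n2('cb'): parent n1 fail=0; on 'b' 0 → fail=3;  out {1}∪∅={1}
  n4('ba'): parent n3 fail=0; on 'a' 0 → fail=5;  out {2}∪∅={2}
  n6('ab'): parent n5 fail=0; on 'b' 0 → fail=3;  out ∅∪∅=∅
  n7('abb'): parent n6 fail=3; on 'b' 3→0 → fail=3;  out ∅∪∅=∅
  n8('abbb'): parent n7 fail=3; on 'b' 3→0 → fail=3;  out ∅∪∅=∅
  n9('abbbc'): parent n8 fail=3; on 'c' 3→0 → fail=1;  out ∅∪{0}={0}
  n10('abbbcb'): parent n9 fail=1; on 'b' 1 → fail=2;  out {3}∪{1}={1,3}

Text stream:
pos 0 'c': at 1  emit P0@[0:0]
pos 1 'c': at 1 ·f  emit P0@[1:1]
pos 2 'b': at 2  emit P1@[1:2]
pos 3 'b': at 3 ·f
pos 4 'a': at 4  emit P2@[3:4]
pos 5 'b': at 6 ·f
pos 6 'a': at 4 ·f  emit P2@[5:6]
pos 7 'a': at 5 ·f
pos 8 'a': at 5 ·f
pos 9 'b': at 6
pos 10 'a': at 4 ·f  emit P2@[9:10]
pos 11 'b': at 6 ·f
pos 12 'b': at 7
pos 13 'b': at 8
pos 14 'c': at 9  emit P0@[14:14]
pos 15 'b': at 10  emit P1@[14:15],P3@[10:15]
pos 16 'a': at 4 ·f  emit P2@[15:16]
pos 17 'a': at 5 ·f
pos 18 'b': at 6
pos 19 'b': at 7
pos 20 'b': at 8
pos 21 'c': at 9  emit P0@[21:21]
pos 22 'b': at 10  emit P1@[21:22],P3@[17:22]
pos 23 'a': at 4 ·f  emit P2@[22:23]
pos 24 'b': at 6 ·f
pos 25 'b': at 7
pos 26 'b': at 8
pos 27 'c': at 9  emit P0@[27:27]
pos 28 'b': at 10  emit P1@[27:28],P3@[23:28]
pos 29 'c': at 1 ·f  emit P0@[29:29]
pos 30 'c': at 1 ·f  emit P0@[30:30]
pos 31 'b': at 2  emit P1@[30:31]
pos 32 'c': at 1 ·f  emit P0@[32:32]
pos 33 'a': at 5 ·f
pos 34 'c': at 1 ·f  emit P0@[34:34]
pos 35 'c': at 1 ·f  emit P0@[35:35]
pos 36 'c': at 1 ·f  emit P0@[36:36]
pos 37 'b': at 2  emit P1@[36:37]
pos 38 'b': at 3 ·f
pos 39 'b': at 3 ·f
pos 40 'b': at 3 ·f
pos 41 'c': at 1 ·f  emit P0@[41:41]
pos 42 'a': at 5 ·f
pos 43 'b': at 6
pos 44 'b': at 7
pos 45 'c': at 1 ·f  emit P0@[45:45]
pos 46 'a': at 5 ·f
pos 47 'b': at 6
pos 48 'a': at 4 ·f  emit P2@[47:48]
pos 49 'b': at 6 ·f
pos 50 'a': at 4 ·f  emit P2@[49:50]
pos 51 'c': at 1 ·f  emit P0@[51:51]
pos 52 'b': at 2  emit P1@[51:52]
pos 53 'a': at 4 ·f  emit P2@[52:53]
pos 54 'c': at 1 ·f  emit P0@[54:54]
pos 55 'c': at 1 ·f  emit P0@[55:55]
pos 56 'c': at 1 ·f  emit P0@[56:56]
pos 57 'b': at 2  emit P1@[56:57]
pos 58 'a': at 4 ·f  emit P2@[57:58]
pos 59 'a': at 5 ·f
pos 60 'b': at 6
pos 61 'b': at 7
pos 62 'b': at 8
pos 63 'c': at 9  emit P0@[63:63]
pos 64 'b': at 10  emit P1@[63:64],P3@[59:64]
pos 65 'c': at 1 ·f  emit P0@[65:65]
pos 66 'b': at 2  emit P1@[65:66]
pos 67 'b': at 3 ·f
pos 68 'a': at 4  emit P2@[67:68]
pos 69 'a': at 5 ·f
pos 70 'b': at 6
pos 71 'a': at 4 ·f  emit P2@[70:71]
pos 72 'a': at 5 ·f
pos 73 'b': at 6
pos 74 'b': at 7

All matches (sorted): [[0,0],[1,0],[2,1],[4,2],[6,2],[10,2],[14,0],[15,1],[15,3],[16,2],[21,0],[22,1],[22,3],[23,2],[27,0],[28,1],[28,3],[29,0],[30,0],[31,1],[32,0],[34,0],[35,0],[36,0],[37,1],[41,0],[45,0],[48,2],[50,2],[51,0],[52,1],[53,2],[54,0],[55,0],[56,0],[57,1],[58,2],[63,0],[64,1],[64,3],[65,0],[66,1],[68,2],[71,2]]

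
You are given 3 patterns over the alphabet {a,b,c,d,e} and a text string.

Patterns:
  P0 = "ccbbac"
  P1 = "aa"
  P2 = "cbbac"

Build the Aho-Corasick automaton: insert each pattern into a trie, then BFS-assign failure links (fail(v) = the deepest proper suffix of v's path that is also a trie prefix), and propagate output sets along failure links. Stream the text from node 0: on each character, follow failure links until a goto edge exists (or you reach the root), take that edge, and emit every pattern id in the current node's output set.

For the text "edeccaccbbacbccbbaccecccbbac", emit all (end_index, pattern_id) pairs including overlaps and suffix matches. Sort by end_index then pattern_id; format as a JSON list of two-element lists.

Build automaton:
Trie nodes:
  0='ε' goto a→7 c→1
  1='c' goto b→9 c→2
  2='cc' goto b→3
  3='ccb' goto b→4
  4='ccbb' goto a→5
  5='ccbba' goto c→6
  6='ccbbac' goto ·  ←P0
  7='a' goto a→8
  8='aa' goto ·  ←P1
  9='cb' goto b→10
  10='cbb' goto a→11
  11='cbba' goto c→12
  12='cbbac' goto ·  ←P2

BFS fail/out derivation:
  fail(1) 'c': from fail(0)=0 chase 'c': 0 ⇒ 0;  out=∅∪out(0)=∅
  fail(7) 'a': from fail(0)=0 chase 'a': 0 ⇒ 0;  out=∅∪out(0)=∅
  fail(2) 'cc': from fail(1)=0 chase 'c': 0 ⇒ 1;  out=∅∪out(1)=∅
  fail(8) 'aa': from fail(7)=0 chase 'a': 0 ⇒ 7;  out={1}∪out(7)={1}
  fail(9) 'cb': from fail(1)=0 chase 'b': 0 ⇒ 0;  out=∅∪out(0)=∅
  fail(3) 'ccb': from fail(2)=1 chase 'b': 1 ⇒ 9;  out=∅∪out(9)=∅
  fail(10) 'cbb': from fail(9)=0 chase 'b': 0 ⇒ 0;  out=∅∪out(0)=∅
  fail(4) 'ccbb': from fail(3)=9 chase 'b': 9 ⇒ 10;  out=∅∪out(10)=∅
  fail(11) 'cbba': from fail(10)=0 chase 'a': 0 ⇒ 7;  out=∅∪out(7)=∅
  fail(5) 'ccbba': from fail(4)=10 chase 'a': 10 ⇒ 11;  out=∅∪out(11)=∅
  fail(12) 'cbbac': from fail(11)=7 chase 'c': 7→0 ⇒ 1;  out={2}∪out(1)={2}
  fail(6) 'ccbbac': from fail(5)=11 chase 'c': 11 ⇒ 12;  out={0}∪out(12)={0,2}

Run:
i=0 'e': node 0→0
i=1 'd': node 0→0
i=2 'e': node 0→0
i=3 'c': node 0→1
i=4 'c': node 1→2
i=5 'a': node 2→7 (fail-walked)
i=6 'c': node 7→1 (fail-walked)
i=7 'c': node 1→2
i=8 'b': node 2→3
i=9 'b': node 3→4
i=10 'a': node 4→5
i=11 'c': node 5→6  → match P0@[6:11],P2@[7:11]
i=12 'b': node 6→9 (fail-walked)
i=13 'c': node 9→1 (fail-walked)
i=14 'c': node 1→2
i=15 'b': node 2→3
i=16 'b': node 3→4
i=17 'a': node 4→5
i=18 'c': node 5→6  → match P0@[13:18],P2@[14:18]
i=19 'c': node 6→2 (fail-walked)
i=20 'e': node 2→0 (fail-walked)
i=21 'c': node 0→1
i=22 'c': node 1→2
i=23 'c': node 2→2 (fail-walked)
i=24 'b': node 2→3
i=25 'b': node 3→4
i=26 'a': node 4→5
i=27 'c': node 5→6  → match P0@[22:27],P2@[23:27]

Matches: [[11,0],[11,2],[18,0],[18,2],[27,0],[27,2]]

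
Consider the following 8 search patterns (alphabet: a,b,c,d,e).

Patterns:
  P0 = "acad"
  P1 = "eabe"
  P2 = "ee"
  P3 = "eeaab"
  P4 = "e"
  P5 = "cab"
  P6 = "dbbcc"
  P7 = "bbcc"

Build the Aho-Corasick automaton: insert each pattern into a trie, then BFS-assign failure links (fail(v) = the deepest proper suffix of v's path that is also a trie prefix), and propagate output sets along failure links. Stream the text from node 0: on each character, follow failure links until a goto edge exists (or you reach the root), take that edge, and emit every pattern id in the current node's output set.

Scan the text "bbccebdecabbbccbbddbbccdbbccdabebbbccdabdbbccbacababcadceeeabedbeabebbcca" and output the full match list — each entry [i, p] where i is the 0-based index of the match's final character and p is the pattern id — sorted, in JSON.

Construct AC machine:
Trie (insert patterns):
  0='ε' goto a→1 b→21 c→13 d→16 e→5
  1='a' goto c→2
  2='ac' goto a→3
  3='aca' goto d→4
  4='acad' goto ·  [P0 ends]
  5='e' goto a→6 e→9  [P4 ends]
  6='ea' goto b→7
  7='eab' goto e→8
  8='eabe' goto ·  [P1 ends]
  9='ee' goto a→10  [P2 ends]
  10='eea' goto a→11
  11='eeaa' goto b→12
  12='eeaab' goto ·  [P3 ends]
  13='c' goto a→14
  14='ca' goto b→15
  15='cab' goto ·  [P5 ends]
  16='d' goto b→17
  17='db' goto b→18
  18='dbb' goto c→19
  19='dbbc' goto c→20
  20='dbbcc' goto ·  [P6 ends]
  21='b' goto b→22
  22='bb' goto c→23
  23='bbc' goto c→24
  24='bbcc' goto ·  [P7 ends]

Failure links (BFS by depth):
  n1('a'): parent n0 fail=0; on 'a' 0 → fail=0;  out ∅∪∅=∅
  n5('e'): parent n0 fail=0; on 'e' 0 → fail=0;  out {4}∪∅={4}
  n13('c'): parent n0 fail=0; on 'c' 0 → fail=0;  out ∅∪∅=∅
  n16('d'): parent n0 fail=0; on 'd' 0 → fail=0;  out ∅∪∅=∅
  n21('b'): parent n0 fail=0; on 'b' 0 → fail=0;  out ∅∪∅=∅
  n2('ac'): parent n1 fail=0; on 'c' 0 → fail=13;  out ∅∪∅=∅
  n6('ea'): parent n5 fail=0; on 'a' 0 → fail=1;  out ∅∪∅=∅
  n9('ee'): parent n5 fail=0; on 'e' 0 → fail=5;  out {2}∪{4}={2,4}
  n14('ca'): parent n13 fail=0; on 'a' 0 → fail=1;  out ∅∪∅=∅
  n17('db'): parent n16 fail=0; on 'b' 0 → fail=21;  out ∅∪∅=∅
  n22('bb'): parent n21 fail=0; on 'b' 0 → fail=21;  out ∅∪∅=∅
  n3('aca'): parent n2 fail=13; on 'a' 13 → fail=14;  out ∅∪∅=∅
  n7('eab'): parent n6 fail=1; on 'b' 1→0 → fail=21;  out ∅∪∅=∅
  n10('eea'): parent n9 fail=5; on 'a' 5 → fail=6;  out ∅∪∅=∅
  n15('cab'): parent n14 fail=1; on 'b' 1→0 → fail=21;  out {5}∪∅={5}
  n18('dbb'): parent n17 fail=21; on 'b' 21 → fail=22;  out ∅∪∅=∅
  n23('bbc'): parent n22 fail=21; on 'c' 21→0 → fail=13;  out ∅∪∅=∅
  n4('acad'): parent n3 fail=14; on 'd' 14→1→0 → fail=16;  out {0}∪∅={0}
  n8('eabe'): parent n7 fail=21; on 'e' 21→0 → fail=5;  out {1}∪{4}={1,4}
  n11('eeaa'): parent n10 fail=6; on 'a' 6→1→0 → fail=1;  out ∅∪∅=∅
  n19('dbbc'): parent n18 fail=22; on 'c' 22 → fail=23;  out ∅∪∅=∅
  n24('bbcc'): parent n23 fail=13; on 'c' 13→0 → fail=13;  out {7}∪∅={7}
  n12('eeaab'): parent n11 fail=1; on 'b' 1→0 → fail=21;  out {3}∪∅={3}
  n20('dbbcc'): parent n19 fail=23; on 'c' 23 → fail=24;  out {6}∪{7}={6,7}

Scan:
pos 0 'b': at 21
pos 1 'b': at 22
pos 2 'c': at 23
pos 3 'c': at 24  emit P7@[0:3]
pos 4 'e': at 5 ·f  emit P4@[4:4]
pos 5 'b': at 21 ·f
pos 6 'd': at 16 ·f
pos 7 'e': at 5 ·f  emit P4@[7:7]
pos 8 'c': at 13 ·f
pos 9 'a': at 14
pos 10 'b': at 15  emit P5@[8:10]
pos 11 'b': at 22 ·f
pos 12 'b': at 22 ·f
pos 13 'c': at 23
pos 14 'c': at 24  emit P7@[11:14]
pos 15 'b': at 21 ·f
pos 16 'b': at 22
pos 17 'd': at 16 ·f
pos 18 'd': at 16 ·f
pos 19 'b': at 17
pos 20 'b': at 18
pos 21 'c': at 19
pos 22 'c': at 20  emit P6@[18:22],P7@[19:22]
pos 23 'd': at 16 ·f
pos 24 'b': at 17
pos 25 'b': at 18
pos 26 'c': at 19
pos 27 'c': at 20  emit P6@[23:27],P7@[24:27]
pos 28 'd': at 16 ·f
pos 29 'a': at 1 ·f
pos 30 'b': at 21 ·f
pos 31 'e': at 5 ·f  emit P4@[31:31]
pos 32 'b': at 21 ·f
pos 33 'b': at 22
pos 34 'b': at 22 ·f
pos 35 'c': at 23
pos 36 'c': at 24  emit P7@[33:36]
pos 37 'd': at 16 ·f
pos 38 'a': at 1 ·f
pos 39 'b': at 21 ·f
pos 40 'd': at 16 ·f
pos 41 'b': at 17
pos 42 'b': at 18
pos 43 'c': at 19
pos 44 'c': at 20  emit P6@[40:44],P7@[41:44]
pos 45 'b': at 21 ·f
pos 46 'a': at 1 ·f
pos 47 'c': at 2
pos 48 'a': at 3
pos 49 'b': at 15 ·f  emit P5@[47:49]
pos 50 'a': at 1 ·f
pos 51 'b': at 21 ·f
pos 52 'c': at 13 ·f
pos 53 'a': at 14
pos 54 'd': at 16 ·f
pos 55 'c': at 13 ·f
pos 56 'e': at 5 ·f  emit P4@[56:56]
pos 57 'e': at 9  emit P2@[56:57],P4@[57:57]
pos 58 'e': at 9 ·f  emit P2@[57:58],P4@[58:58]
pos 59 'a': at 10
pos 60 'b': at 7 ·f
pos 61 'e': at 8  emit P1@[58:61],P4@[61:61]
pos 62 'd': at 16 ·f
pos 63 'b': at 17
pos 64 'e': at 5 ·f  emit P4@[64:64]
pos 65 'a': at 6
pos 66 'b': at 7
pos 67 'e': at 8  emit P1@[64:67],P4@[67:67]
pos 68 'b': at 21 ·f
pos 69 'b': at 22
pos 70 'c': at 23
pos 71 'c': at 24  emit P7@[68:71]
pos 72 'a': at 14 ·f

Result: [[3,7],[4,4],[7,4],[10,5],[14,7],[22,6],[22,7],[27,6],[27,7],[31,4],[36,7],[44,6],[44,7],[49,5],[56,4],[57,2],[57,4],[58,2],[58,4],[61,1],[61,4],[64,4],[67,1],[67,4],[71,7]]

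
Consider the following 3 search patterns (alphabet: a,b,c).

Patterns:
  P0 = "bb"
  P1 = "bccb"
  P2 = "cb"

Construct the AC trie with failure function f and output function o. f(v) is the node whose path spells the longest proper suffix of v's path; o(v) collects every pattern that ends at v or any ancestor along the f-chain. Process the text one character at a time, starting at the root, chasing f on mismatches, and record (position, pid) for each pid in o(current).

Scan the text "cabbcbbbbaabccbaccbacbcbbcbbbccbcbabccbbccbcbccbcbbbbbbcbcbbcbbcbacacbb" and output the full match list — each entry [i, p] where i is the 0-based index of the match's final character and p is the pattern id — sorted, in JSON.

Construct AC machine:
Trie (insert patterns):
  n0 'ε': b→1 c→6
  n1 'b': b→2 c→3
  n2 'bb': ·  [P0 ends]
  n3 'bc': c→4
  n4 'bcc': b→5
  n5 'bccb': ·  [P1 ends]
  n6 'c': b→7
  n7 'cb': ·  [P2 ends]

BFS fail/out derivation:
  n1('b'): parent n0 fail=0; on 'b' 0 → fail=0;  out ∅∪∅=∅
  n6('c'): parent n0 fail=0; on 'c' 0 → fail=0;  out ∅∪∅=∅
  n2('bb'): parent n1 fail=0; on 'b' 0 → fail=1;  out {0}∪∅={0}
  n3('bc'): parent n1 fail=0; on 'c' 0 → fail=6;  out ∅∪∅=∅
  n7('cb'): parent n6 fail=0; on 'b' 0 → fail=1;  out {2}∪∅={2}
  n4('bcc'): parent n3 fail=6; on 'c' 6→0 → fail=6;  out ∅∪∅=∅
  n5('bccb'): parent n4 fail=6; on 'b' 6 → fail=7;  out {1}∪{2}={1,2}

Run:
i=0 'c': node 0→6
i=1 'a': node 6→0 ·f
i=2 'b': node 0→1
i=3 'b': node 1→2  emit P0@[2:3]
i=4 'c': node 2→3 ·f
i=5 'b': node 3→7 ·f  emit P2@[4:5]
i=6 'b': node 7→2 ·f  emit P0@[5:6]
i=7 'b': node 2→2 ·f  emit P0@[6:7]
i=8 'b': node 2→2 ·f  emit P0@[7:8]
i=9 'a': node 2→0 ·f
i=10 'a': node 0→0
i=11 'b': node 0→1
i=12 'c': node 1→3
i=13 'c': node 3→4
i=14 'b': node 4→5  emit P1@[11:14],P2@[13:14]
i=15 'a': node 5→0 ·f
i=16 'c': node 0→6
i=17 'c': node 6→6 ·f
i=18 'b': node 6→7  emit P2@[17:18]
i=19 'a': node 7→0 ·f
i=20 'c': node 0→6
i=21 'b': node 6→7  emit P2@[20:21]
i=22 'c': node 7→3 ·f
i=23 'b': node 3→7 ·f  emit P2@[22:23]
i=24 'b': node 7→2 ·f  emit P0@[23:24]
i=25 'c': node 2→3 ·f
i=26 'b': node 3→7 ·f  emit P2@[25:26]
i=27 'b': node 7→2 ·f  emit P0@[26:27]
i=28 'b': node 2→2 ·f  emit P0@[27:28]
i=29 'c': node 2→3 ·f
i=30 'c': node 3→4
i=31 'b': node 4→5  emit P1@[28:31],P2@[30:31]
i=32 'c': node 5→3 ·f
i=33 'b': node 3→7 ·f  emit P2@[32:33]
i=34 'a': node 7→0 ·f
i=35 'b': node 0→1
i=36 'c': node 1→3
i=37 'c': node 3→4
i=38 'b': node 4→5  emit P1@[35:38],P2@[37:38]
i=39 'b': node 5→2 ·f  emit P0@[38:39]
i=40 'c': node 2→3 ·f
i=41 'c': node 3→4
i=42 'b': node 4→5  emit P1@[39:42],P2@[41:42]
i=43 'c': node 5→3 ·f
i=44 'b': node 3→7 ·f  emit P2@[43:44]
i=45 'c': node 7→3 ·f
i=46 'c': node 3→4
i=47 'b': node 4→5  emit P1@[44:47],P2@[46:47]
i=48 'c': node 5→3 ·f
i=49 'b': node 3→7 ·f  emit P2@[48:49]
i=50 'b': node 7→2 ·f  emit P0@[49:50]
i=51 'b': node 2→2 ·f  emit P0@[50:51]
i=52 'b': node 2→2 ·f  emit P0@[51:52]
i=53 'b': node 2→2 ·f  emit P0@[52:53]
i=54 'b': node 2→2 ·f  emit P0@[53:54]
i=55 'c': node 2→3 ·f
i=56 'b': node 3→7 ·f  emit P2@[55:56]
i=57 'c': node 7→3 ·f
i=58 'b': node 3→7 ·f  emit P2@[57:58]
i=59 'b': node 7→2 ·f  emit P0@[58:59]
i=60 'c': node 2→3 ·f
i=61 'b': node 3→7 ·f  emit P2@[60:61]
i=62 'b': node 7→2 ·f  emit P0@[61:62]
i=63 'c': node 2→3 ·f
i=64 'b': node 3→7 ·f  emit P2@[63:64]
i=65 'a': node 7→0 ·f
i=66 'c': node 0→6
i=67 'a': node 6→0 ·f
i=68 'c': node 0→6
i=69 'b': node 6→7  emit P2@[68:69]
i=70 'b': node 7→2 ·f  emit P0@[69:70]

Result: [[3,0],[5,2],[6,0],[7,0],[8,0],[14,1],[14,2],[18,2],[21,2],[23,2],[24,0],[26,2],[27,0],[28,0],[31,1],[31,2],[33,2],[38,1],[38,2],[39,0],[42,1],[42,2],[44,2],[47,1],[47,2],[49,2],[50,0],[51,0],[52,0],[53,0],[54,0],[56,2],[58,2],[59,0],[61,2],[62,0],[64,2],[69,2],[70,0]]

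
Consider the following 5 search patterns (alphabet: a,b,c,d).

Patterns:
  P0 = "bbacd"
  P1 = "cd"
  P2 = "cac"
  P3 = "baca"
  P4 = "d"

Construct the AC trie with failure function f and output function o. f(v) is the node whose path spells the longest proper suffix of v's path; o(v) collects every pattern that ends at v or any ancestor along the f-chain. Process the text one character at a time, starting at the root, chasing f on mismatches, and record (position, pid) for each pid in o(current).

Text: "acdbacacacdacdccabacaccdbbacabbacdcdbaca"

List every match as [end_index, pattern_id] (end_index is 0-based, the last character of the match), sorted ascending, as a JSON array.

Construct AC machine:
Trie nodes:
  0='ε' goto b→1 c→6 d→13
  1='b' goto a→10 b→2
  2='bb' goto a→3
  3='bba' goto c→4
  4='bbac' goto d→5
  5='bbacd' goto ·  [P0 ends]
  6='c' goto a→8 d→7
  7='cd' goto ·  [P1 ends]
  8='ca' goto c→9
  9='cac' goto ·  [P2 ends]
  10='ba' goto c→11
  11='bac' goto a→12
  12='baca' goto ·  [P3 ends]
  13='d' goto ·  [P4 ends]

BFS fail/out derivation:
  n1('b'): parent n0 fail=0; on 'b' 0 → fail=0;  out ∅∪∅=∅
  n6('c'): parent n0 fail=0; on 'c' 0 → fail=0;  out ∅∪∅=∅
  n13('d'): parent n0 fail=0; on 'd' 0 → fail=0;  out {4}∪∅={4}
  n2('bb'): parent n1 fail=0; on 'b' 0 → fail=1;  out ∅∪∅=∅
  n7('cd'): parent n6 fail=0; on 'd' 0 → fail=13;  out {1}∪{4}={1,4}
  n8('ca'): parent n6 fail=0; on 'a' 0 → fail=0;  out ∅∪∅=∅
  n10('ba'): parent n1 fail=0; on 'a' 0 → fail=0;  out ∅∪∅=∅
  n3('bba'): parent n2 fail=1; on 'a' 1 → fail=10;  out ∅∪∅=∅
  n9('cac'): parent n8 fail=0; on 'c' 0 → fail=6;  out {2}∪∅={2}
  n11('bac'): parent n10 fail=0; on 'c' 0 → fail=6;  out ∅∪∅=∅
  n4('bbac'): parent n3 fail=10; on 'c' 10 → fail=11;  out ∅∪∅=∅
  n12('baca'): parent n11 fail=6; on 'a' 6 → fail=8;  out {3}∪∅={3}
  n5('bbacd'): parent n4 fail=11; on 'd' 11→6 → fail=7;  out {0}∪{1,4}={0,1,4}

Scan:
pos 0 'a': at 0
pos 1 'c': at 6
pos 2 'd': at 7  ** P1@[1:2],P4@[2:2]
pos 3 'b': at 1 ·f
pos 4 'a': at 10
pos 5 'c': at 11
pos 6 'a': at 12  ** P3@[3:6]
pos 7 'c': at 9 ·f  ** P2@[5:7]
pos 8 'a': at 8 ·f
pos 9 'c': at 9  ** P2@[7:9]
pos 10 'd': at 7 ·f  ** P1@[9:10],P4@[10:10]
pos 11 'a': at 0 ·f
pos 12 'c': at 6
pos 13 'd': at 7  ** P1@[12:13],P4@[13:13]
pos 14 'c': at 6 ·f
pos 15 'c': at 6 ·f
pos 16 'a': at 8
pos 17 'b': at 1 ·f
pos 18 'a': at 10
pos 19 'c': at 11
pos 20 'a': at 12  ** P3@[17:20]
pos 21 'c': at 9 ·f  ** P2@[19:21]
pos 22 'c': at 6 ·f
pos 23 'd': at 7  ** P1@[22:23],P4@[23:23]
pos 24 'b': at 1 ·f
pos 25 'b': at 2
pos 26 'a': at 3
pos 27 'c': at 4
pos 28 'a': at 12 ·f  ** P3@[25:28]
pos 29 'b': at 1 ·f
pos 30 'b': at 2
pos 31 'a': at 3
pos 32 'c': at 4
pos 33 'd': at 5  ** P0@[29:33],P1@[32:33],P4@[33:33]
pos 34 'c': at 6 ·f
pos 35 'd': at 7  ** P1@[34:35],P4@[35:35]
pos 36 'b': at 1 ·f
pos 37 'a': at 10
pos 38 'c': at 11
pos 39 'a': at 12  ** P3@[36:39]

All matches (sorted): [[2,1],[2,4],[6,3],[7,2],[9,2],[10,1],[10,4],[13,1],[13,4],[20,3],[21,2],[23,1],[23,4],[28,3],[33,0],[33,1],[33,4],[35,1],[35,4],[39,3]]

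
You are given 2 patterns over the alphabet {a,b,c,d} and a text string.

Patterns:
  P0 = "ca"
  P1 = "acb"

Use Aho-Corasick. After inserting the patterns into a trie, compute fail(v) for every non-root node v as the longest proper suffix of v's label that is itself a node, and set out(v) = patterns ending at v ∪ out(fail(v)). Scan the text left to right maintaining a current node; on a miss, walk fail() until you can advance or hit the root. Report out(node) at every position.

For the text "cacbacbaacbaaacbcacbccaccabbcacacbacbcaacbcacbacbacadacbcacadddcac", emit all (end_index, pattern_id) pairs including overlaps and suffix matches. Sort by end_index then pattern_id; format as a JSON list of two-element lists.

Build:
Trie (insert patterns):
  0='ε' goto a→3 c→1
  1='c' goto a→2
  2='ca' goto ·  ←P0
  3='a' goto c→4
  4='ac' goto b→5
  5='acb' goto ·  ←P1

Failure links (BFS by depth):
  fail(1) 'c': from fail(0)=0 chase 'c': 0 ⇒ 0;  out=∅∪out(0)=∅
  fail(3) 'a': from fail(0)=0 chase 'a': 0 ⇒ 0;  out=∅∪out(0)=∅
  fail(2) 'ca': from fail(1)=0 chase 'a': 0 ⇒ 3;  out={0}∪out(3)={0}
  fail(4) 'ac': from fail(3)=0 chase 'c': 0 ⇒ 1;  out=∅∪out(1)=∅
  fail(5) 'acb': from fail(4)=1 chase 'b': 1→0 ⇒ 0;  out={1}∪out(0)={1}

Scan:
i=0 'c': node 0→1
i=1 'a': node 1→2  ** P0@[0:1]
i=2 'c': node 2→4 ·f
i=3 'b': node 4→5  ** P1@[1:3]
i=4 'a': node 5→3 ·f
i=5 'c': node 3→4
i=6 'b': node 4→5  ** P1@[4:6]
i=7 'a': node 5→3 ·f
i=8 'a': node 3→3 ·f
i=9 'c': node 3→4
i=10 'b': node 4→5  ** P1@[8:10]
i=11 'a': node 5→3 ·f
i=12 'a': node 3→3 ·f
i=13 'a': node 3→3 ·f
i=14 'c': node 3→4
i=15 'b': node 4→5  ** P1@[13:15]
i=16 'c': node 5→1 ·f
i=17 'a': node 1→2  ** P0@[16:17]
i=18 'c': node 2→4 ·f
i=19 'b': node 4→5  ** P1@[17:19]
i=20 'c': node 5→1 ·f
i=21 'c': node 1→1 ·f
i=22 'a': node 1→2  ** P0@[21:22]
i=23 'c': node 2→4 ·f
i=24 'c': node 4→1 ·f
i=25 'a': node 1→2  ** P0@[24:25]
i=26 'b': node 2→0 ·f
i=27 'b': node 0→0
i=28 'c': node 0→1
i=29 'a': node 1→2  ** P0@[28:29]
i=30 'c': node 2→4 ·f
i=31 'a': node 4→2 ·f  ** P0@[30:31]
i=32 'c': node 2→4 ·f
i=33 'b': node 4→5  ** P1@[31:33]
i=34 'a': node 5→3 ·f
i=35 'c': node 3→4
i=36 'b': node 4→5  ** P1@[34:36]
i=37 'c': node 5→1 ·f
i=38 'a': node 1→2  ** P0@[37:38]
i=39 'a': node 2→3 ·f
i=40 'c': node 3→4
i=41 'b': node 4→5  ** P1@[39:41]
i=42 'c': node 5→1 ·f
i=43 'a': node 1→2  ** P0@[42:43]
i=44 'c': node 2→4 ·f
i=45 'b': node 4→5  ** P1@[43:45]
i=46 'a': node 5→3 ·f
i=47 'c': node 3→4
i=48 'b': node 4→5  ** P1@[46:48]
i=49 'a': node 5→3 ·f
i=50 'c': node 3→4
i=51 'a': node 4→2 ·f  ** P0@[50:51]
i=52 'd': node 2→0 ·f
i=53 'a': node 0→3
i=54 'c': node 3→4
i=55 'b': node 4→5  ** P1@[53:55]
i=56 'c': node 5→1 ·f
i=57 'a': node 1→2  ** P0@[56:57]
i=58 'c': node 2→4 ·f
i=59 'a': node 4→2 ·f  ** P0@[58:59]
i=60 'd': node 2→0 ·f
i=61 'd': node 0→0
i=62 'd': node 0→0
i=63 'c': node 0→1
i=64 'a': node 1→2  ** P0@[63:64]
i=65 'c': node 2→4 ·f

All matches (sorted): [[1,0],[3,1],[6,1],[10,1],[15,1],[17,0],[19,1],[22,0],[25,0],[29,0],[31,0],[33,1],[36,1],[38,0],[41,1],[43,0],[45,1],[48,1],[51,0],[55,1],[57,0],[59,0],[64,0]]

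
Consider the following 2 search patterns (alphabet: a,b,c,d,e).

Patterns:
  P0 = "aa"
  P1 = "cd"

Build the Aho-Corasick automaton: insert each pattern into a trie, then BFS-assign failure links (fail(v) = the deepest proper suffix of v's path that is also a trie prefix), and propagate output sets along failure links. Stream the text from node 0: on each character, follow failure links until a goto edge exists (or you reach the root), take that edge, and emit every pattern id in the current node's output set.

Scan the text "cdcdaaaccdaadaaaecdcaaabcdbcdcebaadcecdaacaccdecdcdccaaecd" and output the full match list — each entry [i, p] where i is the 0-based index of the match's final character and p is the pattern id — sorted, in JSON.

Build automaton:
Trie (insert patterns):
  0='ε' goto a→1 c→3
  1='a' goto a→2
  2='aa' goto ·  ←P0
  3='c' goto d→4
  4='cd' goto ·  ←P1

Failure links (BFS by depth):
  n1('a'): parent n0 fail=0; on 'a' 0 → fail=0;  out ∅∪∅=∅
  n3('c'): parent n0 fail=0; on 'c' 0 → fail=0;  out ∅∪∅=∅
  n2('aa'): parent n1 fail=0; on 'a' 0 → fail=1;  out {0}∪∅={0}
  n4('cd'): parent n3 fail=0; on 'd' 0 → fail=0;  out {1}∪∅={1}

Text stream:
[0] read 'c'  n0⇒n3
[1] read 'd'  n3⇒n4  emit P1@[0:1]
[2] read 'c'  n4⇒n3 (via fail)
[3] read 'd'  n3⇒n4  emit P1@[2:3]
[4] read 'a'  n4⇒n1 (via fail)
[5] read 'a'  n1⇒n2  emit P0@[4:5]
[6] read 'a'  n2⇒n2 (via fail)  emit P0@[5:6]
[7] read 'c'  n2⇒n3 (via fail)
[8] read 'c'  n3⇒n3 (via fail)
[9] read 'd'  n3⇒n4  emit P1@[8:9]
[10] read 'a'  n4⇒n1 (via fail)
[11] read 'a'  n1⇒n2  emit P0@[10:11]
[12] read 'd'  n2⇒n0 (via fail)
[13] read 'a'  n0⇒n1
[14] read 'a'  n1⇒n2  emit P0@[13:14]
[15] read 'a'  n2⇒n2 (via fail)  emit P0@[14:15]
[16] read 'e'  n2⇒n0 (via fail)
[17] read 'c'  n0⇒n3
[18] read 'd'  n3⇒n4  emit P1@[17:18]
[19] read 'c'  n4⇒n3 (via fail)
[20] read 'a'  n3⇒n1 (via fail)
[21] read 'a'  n1⇒n2  emit P0@[20:21]
[22] read 'a'  n2⇒n2 (via fail)  emit P0@[21:22]
[23] read 'b'  n2⇒n0 (via fail)
[24] read 'c'  n0⇒n3
[25] read 'd'  n3⇒n4  emit P1@[24:25]
[26] read 'b'  n4⇒n0 (via fail)
[27] read 'c'  n0⇒n3
[28] read 'd'  n3⇒n4  emit P1@[27:28]
[29] read 'c'  n4⇒n3 (via fail)
[30] read 'e'  n3⇒n0 (via fail)
[31] read 'b'  n0⇒n0
[32] read 'a'  n0⇒n1
[33] read 'a'  n1⇒n2  emit P0@[32:33]
[34] read 'd'  n2⇒n0 (via fail)
[35] read 'c'  n0⇒n3
[36] read 'e'  n3⇒n0 (via fail)
[37] read 'c'  n0⇒n3
[38] read 'd'  n3⇒n4  emit P1@[37:38]
[39] read 'a'  n4⇒n1 (via fail)
[40] read 'a'  n1⇒n2  emit P0@[39:40]
[41] read 'c'  n2⇒n3 (via fail)
[42] read 'a'  n3⇒n1 (via fail)
[43] read 'c'  n1⇒n3 (via fail)
[44] read 'c'  n3⇒n3 (via fail)
[45] read 'd'  n3⇒n4  emit P1@[44:45]
[46] read 'e'  n4⇒n0 (via fail)
[47] read 'c'  n0⇒n3
[48] read 'd'  n3⇒n4  emit P1@[47:48]
[49] read 'c'  n4⇒n3 (via fail)
[50] read 'd'  n3⇒n4  emit P1@[49:50]
[51] read 'c'  n4⇒n3 (via fail)
[52] read 'c'  n3⇒n3 (via fail)
[53] read 'a'  n3⇒n1 (via fail)
[54] read 'a'  n1⇒n2  emit P0@[53:54]
[55] read 'e'  n2⇒n0 (via fail)
[56] read 'c'  n0⇒n3
[57] read 'd'  n3⇒n4  emit P1@[56:57]

Matches: [[1,1],[3,1],[5,0],[6,0],[9,1],[11,0],[14,0],[15,0],[18,1],[21,0],[22,0],[25,1],[28,1],[33,0],[38,1],[40,0],[45,1],[48,1],[50,1],[54,0],[57,1]]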